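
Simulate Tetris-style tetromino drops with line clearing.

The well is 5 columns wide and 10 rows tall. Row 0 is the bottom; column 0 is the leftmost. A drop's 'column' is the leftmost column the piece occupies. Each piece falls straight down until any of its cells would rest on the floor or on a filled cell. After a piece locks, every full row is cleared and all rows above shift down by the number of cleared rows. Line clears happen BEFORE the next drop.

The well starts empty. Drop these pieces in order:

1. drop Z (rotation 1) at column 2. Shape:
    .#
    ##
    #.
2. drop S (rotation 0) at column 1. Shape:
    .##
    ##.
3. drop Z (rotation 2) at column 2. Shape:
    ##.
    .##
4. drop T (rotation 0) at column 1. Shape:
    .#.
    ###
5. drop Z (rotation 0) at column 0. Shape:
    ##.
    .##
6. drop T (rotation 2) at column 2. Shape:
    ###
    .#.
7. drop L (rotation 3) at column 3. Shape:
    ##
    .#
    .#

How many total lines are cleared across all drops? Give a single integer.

Answer: 1

Derivation:
Drop 1: Z rot1 at col 2 lands with bottom-row=0; cleared 0 line(s) (total 0); column heights now [0 0 2 3 0], max=3
Drop 2: S rot0 at col 1 lands with bottom-row=2; cleared 0 line(s) (total 0); column heights now [0 3 4 4 0], max=4
Drop 3: Z rot2 at col 2 lands with bottom-row=4; cleared 0 line(s) (total 0); column heights now [0 3 6 6 5], max=6
Drop 4: T rot0 at col 1 lands with bottom-row=6; cleared 0 line(s) (total 0); column heights now [0 7 8 7 5], max=8
Drop 5: Z rot0 at col 0 lands with bottom-row=8; cleared 0 line(s) (total 0); column heights now [10 10 9 7 5], max=10
Drop 6: T rot2 at col 2 lands with bottom-row=8; cleared 1 line(s) (total 1); column heights now [0 9 9 9 5], max=9
Drop 7: L rot3 at col 3 lands with bottom-row=7; cleared 0 line(s) (total 1); column heights now [0 9 9 10 10], max=10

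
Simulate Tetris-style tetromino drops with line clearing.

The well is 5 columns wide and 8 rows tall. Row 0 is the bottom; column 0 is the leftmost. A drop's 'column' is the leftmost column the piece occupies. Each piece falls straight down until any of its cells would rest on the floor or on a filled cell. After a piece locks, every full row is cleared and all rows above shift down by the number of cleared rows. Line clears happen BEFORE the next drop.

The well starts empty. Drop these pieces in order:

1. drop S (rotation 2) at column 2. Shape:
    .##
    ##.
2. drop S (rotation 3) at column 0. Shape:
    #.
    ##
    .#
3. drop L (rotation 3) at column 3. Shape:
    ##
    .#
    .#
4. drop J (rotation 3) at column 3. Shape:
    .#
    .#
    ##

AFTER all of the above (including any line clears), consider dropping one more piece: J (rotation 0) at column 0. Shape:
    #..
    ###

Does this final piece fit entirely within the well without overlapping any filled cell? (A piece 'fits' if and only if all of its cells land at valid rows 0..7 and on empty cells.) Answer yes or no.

Answer: yes

Derivation:
Drop 1: S rot2 at col 2 lands with bottom-row=0; cleared 0 line(s) (total 0); column heights now [0 0 1 2 2], max=2
Drop 2: S rot3 at col 0 lands with bottom-row=0; cleared 0 line(s) (total 0); column heights now [3 2 1 2 2], max=3
Drop 3: L rot3 at col 3 lands with bottom-row=2; cleared 0 line(s) (total 0); column heights now [3 2 1 5 5], max=5
Drop 4: J rot3 at col 3 lands with bottom-row=5; cleared 0 line(s) (total 0); column heights now [3 2 1 6 8], max=8
Test piece J rot0 at col 0 (width 3): heights before test = [3 2 1 6 8]; fits = True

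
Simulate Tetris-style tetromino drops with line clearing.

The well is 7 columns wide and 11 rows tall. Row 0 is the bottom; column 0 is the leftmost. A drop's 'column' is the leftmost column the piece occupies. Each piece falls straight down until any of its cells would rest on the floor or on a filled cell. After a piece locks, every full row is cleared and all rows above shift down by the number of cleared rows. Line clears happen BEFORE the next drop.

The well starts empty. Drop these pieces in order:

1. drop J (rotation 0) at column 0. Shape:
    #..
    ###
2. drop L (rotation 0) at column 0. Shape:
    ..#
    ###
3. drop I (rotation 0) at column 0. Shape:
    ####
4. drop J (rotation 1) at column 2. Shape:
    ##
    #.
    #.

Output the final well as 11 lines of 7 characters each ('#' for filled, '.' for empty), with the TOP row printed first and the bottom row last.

Answer: .......
.......
.......
..##...
..#....
..#....
####...
..#....
###....
#......
###....

Derivation:
Drop 1: J rot0 at col 0 lands with bottom-row=0; cleared 0 line(s) (total 0); column heights now [2 1 1 0 0 0 0], max=2
Drop 2: L rot0 at col 0 lands with bottom-row=2; cleared 0 line(s) (total 0); column heights now [3 3 4 0 0 0 0], max=4
Drop 3: I rot0 at col 0 lands with bottom-row=4; cleared 0 line(s) (total 0); column heights now [5 5 5 5 0 0 0], max=5
Drop 4: J rot1 at col 2 lands with bottom-row=5; cleared 0 line(s) (total 0); column heights now [5 5 8 8 0 0 0], max=8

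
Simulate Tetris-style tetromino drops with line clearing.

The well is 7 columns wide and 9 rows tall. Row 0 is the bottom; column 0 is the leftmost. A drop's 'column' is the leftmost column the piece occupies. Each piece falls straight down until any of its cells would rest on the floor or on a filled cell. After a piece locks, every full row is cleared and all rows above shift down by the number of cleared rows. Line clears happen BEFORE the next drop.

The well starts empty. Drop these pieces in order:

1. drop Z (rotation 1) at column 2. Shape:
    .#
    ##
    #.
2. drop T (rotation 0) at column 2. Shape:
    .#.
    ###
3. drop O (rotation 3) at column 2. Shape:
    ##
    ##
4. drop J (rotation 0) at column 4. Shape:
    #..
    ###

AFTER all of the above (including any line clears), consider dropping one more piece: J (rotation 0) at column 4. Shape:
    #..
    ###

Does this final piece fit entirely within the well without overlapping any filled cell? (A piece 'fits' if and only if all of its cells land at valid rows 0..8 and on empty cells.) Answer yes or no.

Answer: yes

Derivation:
Drop 1: Z rot1 at col 2 lands with bottom-row=0; cleared 0 line(s) (total 0); column heights now [0 0 2 3 0 0 0], max=3
Drop 2: T rot0 at col 2 lands with bottom-row=3; cleared 0 line(s) (total 0); column heights now [0 0 4 5 4 0 0], max=5
Drop 3: O rot3 at col 2 lands with bottom-row=5; cleared 0 line(s) (total 0); column heights now [0 0 7 7 4 0 0], max=7
Drop 4: J rot0 at col 4 lands with bottom-row=4; cleared 0 line(s) (total 0); column heights now [0 0 7 7 6 5 5], max=7
Test piece J rot0 at col 4 (width 3): heights before test = [0 0 7 7 6 5 5]; fits = True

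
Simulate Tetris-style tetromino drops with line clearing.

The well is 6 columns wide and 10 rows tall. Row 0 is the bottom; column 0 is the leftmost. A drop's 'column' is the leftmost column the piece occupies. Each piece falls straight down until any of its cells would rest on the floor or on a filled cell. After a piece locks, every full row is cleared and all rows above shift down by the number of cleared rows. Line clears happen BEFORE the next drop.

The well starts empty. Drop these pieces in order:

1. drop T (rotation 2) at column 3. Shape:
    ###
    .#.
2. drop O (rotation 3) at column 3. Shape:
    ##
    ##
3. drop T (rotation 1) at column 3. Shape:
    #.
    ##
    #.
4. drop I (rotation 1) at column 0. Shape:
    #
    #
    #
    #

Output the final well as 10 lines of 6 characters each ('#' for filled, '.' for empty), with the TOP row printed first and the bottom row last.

Answer: ......
......
......
...#..
...##.
...#..
#..##.
#..##.
#..###
#...#.

Derivation:
Drop 1: T rot2 at col 3 lands with bottom-row=0; cleared 0 line(s) (total 0); column heights now [0 0 0 2 2 2], max=2
Drop 2: O rot3 at col 3 lands with bottom-row=2; cleared 0 line(s) (total 0); column heights now [0 0 0 4 4 2], max=4
Drop 3: T rot1 at col 3 lands with bottom-row=4; cleared 0 line(s) (total 0); column heights now [0 0 0 7 6 2], max=7
Drop 4: I rot1 at col 0 lands with bottom-row=0; cleared 0 line(s) (total 0); column heights now [4 0 0 7 6 2], max=7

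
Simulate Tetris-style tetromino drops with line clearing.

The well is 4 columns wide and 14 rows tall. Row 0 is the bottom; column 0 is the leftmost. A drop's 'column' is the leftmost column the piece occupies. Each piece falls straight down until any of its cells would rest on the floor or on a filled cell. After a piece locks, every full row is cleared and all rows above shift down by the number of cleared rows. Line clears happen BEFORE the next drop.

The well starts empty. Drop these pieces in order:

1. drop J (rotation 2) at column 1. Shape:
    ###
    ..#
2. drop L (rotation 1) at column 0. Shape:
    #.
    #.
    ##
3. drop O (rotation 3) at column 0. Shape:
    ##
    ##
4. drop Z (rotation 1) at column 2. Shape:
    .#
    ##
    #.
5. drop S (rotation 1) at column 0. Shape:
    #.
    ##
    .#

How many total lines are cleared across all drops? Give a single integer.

Answer: 0

Derivation:
Drop 1: J rot2 at col 1 lands with bottom-row=0; cleared 0 line(s) (total 0); column heights now [0 2 2 2], max=2
Drop 2: L rot1 at col 0 lands with bottom-row=2; cleared 0 line(s) (total 0); column heights now [5 3 2 2], max=5
Drop 3: O rot3 at col 0 lands with bottom-row=5; cleared 0 line(s) (total 0); column heights now [7 7 2 2], max=7
Drop 4: Z rot1 at col 2 lands with bottom-row=2; cleared 0 line(s) (total 0); column heights now [7 7 4 5], max=7
Drop 5: S rot1 at col 0 lands with bottom-row=7; cleared 0 line(s) (total 0); column heights now [10 9 4 5], max=10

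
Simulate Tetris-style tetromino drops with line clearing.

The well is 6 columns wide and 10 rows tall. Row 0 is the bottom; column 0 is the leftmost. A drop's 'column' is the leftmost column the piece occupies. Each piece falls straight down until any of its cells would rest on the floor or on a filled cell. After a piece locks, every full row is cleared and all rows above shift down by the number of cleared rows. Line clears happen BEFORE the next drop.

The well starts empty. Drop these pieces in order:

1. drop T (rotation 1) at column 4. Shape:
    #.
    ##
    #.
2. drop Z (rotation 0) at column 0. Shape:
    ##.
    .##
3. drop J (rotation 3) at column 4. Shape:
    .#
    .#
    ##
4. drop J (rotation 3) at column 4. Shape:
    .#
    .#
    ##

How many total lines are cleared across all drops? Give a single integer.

Answer: 0

Derivation:
Drop 1: T rot1 at col 4 lands with bottom-row=0; cleared 0 line(s) (total 0); column heights now [0 0 0 0 3 2], max=3
Drop 2: Z rot0 at col 0 lands with bottom-row=0; cleared 0 line(s) (total 0); column heights now [2 2 1 0 3 2], max=3
Drop 3: J rot3 at col 4 lands with bottom-row=3; cleared 0 line(s) (total 0); column heights now [2 2 1 0 4 6], max=6
Drop 4: J rot3 at col 4 lands with bottom-row=6; cleared 0 line(s) (total 0); column heights now [2 2 1 0 7 9], max=9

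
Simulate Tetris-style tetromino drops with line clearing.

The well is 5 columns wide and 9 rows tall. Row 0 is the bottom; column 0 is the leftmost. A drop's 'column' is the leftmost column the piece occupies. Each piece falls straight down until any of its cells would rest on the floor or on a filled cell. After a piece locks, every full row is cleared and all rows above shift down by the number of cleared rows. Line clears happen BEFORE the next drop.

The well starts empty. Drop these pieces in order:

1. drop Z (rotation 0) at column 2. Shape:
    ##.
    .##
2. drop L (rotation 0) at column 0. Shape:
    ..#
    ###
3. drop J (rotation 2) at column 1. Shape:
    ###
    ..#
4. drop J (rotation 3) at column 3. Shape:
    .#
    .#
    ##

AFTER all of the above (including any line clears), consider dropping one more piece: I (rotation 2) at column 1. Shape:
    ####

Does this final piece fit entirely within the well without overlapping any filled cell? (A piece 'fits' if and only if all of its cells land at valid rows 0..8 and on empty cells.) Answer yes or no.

Drop 1: Z rot0 at col 2 lands with bottom-row=0; cleared 0 line(s) (total 0); column heights now [0 0 2 2 1], max=2
Drop 2: L rot0 at col 0 lands with bottom-row=2; cleared 0 line(s) (total 0); column heights now [3 3 4 2 1], max=4
Drop 3: J rot2 at col 1 lands with bottom-row=3; cleared 0 line(s) (total 0); column heights now [3 5 5 5 1], max=5
Drop 4: J rot3 at col 3 lands with bottom-row=5; cleared 0 line(s) (total 0); column heights now [3 5 5 6 8], max=8
Test piece I rot2 at col 1 (width 4): heights before test = [3 5 5 6 8]; fits = True

Answer: yes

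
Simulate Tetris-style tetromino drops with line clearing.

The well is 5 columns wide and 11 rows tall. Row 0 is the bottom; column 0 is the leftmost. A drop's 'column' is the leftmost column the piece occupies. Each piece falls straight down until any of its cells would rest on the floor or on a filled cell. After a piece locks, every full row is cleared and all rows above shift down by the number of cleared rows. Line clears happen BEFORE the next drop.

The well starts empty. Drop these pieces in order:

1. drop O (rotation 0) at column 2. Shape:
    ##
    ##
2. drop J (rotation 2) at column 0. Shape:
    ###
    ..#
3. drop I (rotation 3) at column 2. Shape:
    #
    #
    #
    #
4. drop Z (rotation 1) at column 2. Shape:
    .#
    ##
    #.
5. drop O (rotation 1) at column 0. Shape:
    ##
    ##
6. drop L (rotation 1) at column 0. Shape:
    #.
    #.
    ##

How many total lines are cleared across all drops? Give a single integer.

Answer: 0

Derivation:
Drop 1: O rot0 at col 2 lands with bottom-row=0; cleared 0 line(s) (total 0); column heights now [0 0 2 2 0], max=2
Drop 2: J rot2 at col 0 lands with bottom-row=2; cleared 0 line(s) (total 0); column heights now [4 4 4 2 0], max=4
Drop 3: I rot3 at col 2 lands with bottom-row=4; cleared 0 line(s) (total 0); column heights now [4 4 8 2 0], max=8
Drop 4: Z rot1 at col 2 lands with bottom-row=8; cleared 0 line(s) (total 0); column heights now [4 4 10 11 0], max=11
Drop 5: O rot1 at col 0 lands with bottom-row=4; cleared 0 line(s) (total 0); column heights now [6 6 10 11 0], max=11
Drop 6: L rot1 at col 0 lands with bottom-row=6; cleared 0 line(s) (total 0); column heights now [9 7 10 11 0], max=11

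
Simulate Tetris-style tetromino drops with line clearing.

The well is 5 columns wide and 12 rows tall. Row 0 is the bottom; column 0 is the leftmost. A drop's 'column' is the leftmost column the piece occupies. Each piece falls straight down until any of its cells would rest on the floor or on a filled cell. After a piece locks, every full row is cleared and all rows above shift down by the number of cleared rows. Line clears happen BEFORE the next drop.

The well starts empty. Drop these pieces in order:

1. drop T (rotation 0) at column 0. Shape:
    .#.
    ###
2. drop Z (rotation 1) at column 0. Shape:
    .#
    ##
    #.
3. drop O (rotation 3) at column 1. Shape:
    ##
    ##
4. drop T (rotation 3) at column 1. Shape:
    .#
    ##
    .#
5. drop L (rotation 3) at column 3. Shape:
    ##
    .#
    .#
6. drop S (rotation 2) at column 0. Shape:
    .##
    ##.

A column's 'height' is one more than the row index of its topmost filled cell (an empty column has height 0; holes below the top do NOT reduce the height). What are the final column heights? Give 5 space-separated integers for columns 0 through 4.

Drop 1: T rot0 at col 0 lands with bottom-row=0; cleared 0 line(s) (total 0); column heights now [1 2 1 0 0], max=2
Drop 2: Z rot1 at col 0 lands with bottom-row=1; cleared 0 line(s) (total 0); column heights now [3 4 1 0 0], max=4
Drop 3: O rot3 at col 1 lands with bottom-row=4; cleared 0 line(s) (total 0); column heights now [3 6 6 0 0], max=6
Drop 4: T rot3 at col 1 lands with bottom-row=6; cleared 0 line(s) (total 0); column heights now [3 8 9 0 0], max=9
Drop 5: L rot3 at col 3 lands with bottom-row=0; cleared 0 line(s) (total 0); column heights now [3 8 9 3 3], max=9
Drop 6: S rot2 at col 0 lands with bottom-row=8; cleared 0 line(s) (total 0); column heights now [9 10 10 3 3], max=10

Answer: 9 10 10 3 3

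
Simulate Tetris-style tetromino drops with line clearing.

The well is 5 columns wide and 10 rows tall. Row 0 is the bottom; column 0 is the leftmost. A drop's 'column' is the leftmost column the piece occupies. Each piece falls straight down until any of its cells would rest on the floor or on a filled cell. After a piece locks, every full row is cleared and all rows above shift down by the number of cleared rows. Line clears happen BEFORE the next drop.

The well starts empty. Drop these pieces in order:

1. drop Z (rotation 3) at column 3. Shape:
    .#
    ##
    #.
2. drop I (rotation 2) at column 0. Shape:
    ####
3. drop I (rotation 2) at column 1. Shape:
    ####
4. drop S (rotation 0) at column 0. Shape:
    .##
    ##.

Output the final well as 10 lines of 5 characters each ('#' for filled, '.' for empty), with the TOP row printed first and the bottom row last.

Drop 1: Z rot3 at col 3 lands with bottom-row=0; cleared 0 line(s) (total 0); column heights now [0 0 0 2 3], max=3
Drop 2: I rot2 at col 0 lands with bottom-row=2; cleared 1 line(s) (total 1); column heights now [0 0 0 2 2], max=2
Drop 3: I rot2 at col 1 lands with bottom-row=2; cleared 0 line(s) (total 1); column heights now [0 3 3 3 3], max=3
Drop 4: S rot0 at col 0 lands with bottom-row=3; cleared 0 line(s) (total 1); column heights now [4 5 5 3 3], max=5

Answer: .....
.....
.....
.....
.....
.##..
##...
.####
...##
...#.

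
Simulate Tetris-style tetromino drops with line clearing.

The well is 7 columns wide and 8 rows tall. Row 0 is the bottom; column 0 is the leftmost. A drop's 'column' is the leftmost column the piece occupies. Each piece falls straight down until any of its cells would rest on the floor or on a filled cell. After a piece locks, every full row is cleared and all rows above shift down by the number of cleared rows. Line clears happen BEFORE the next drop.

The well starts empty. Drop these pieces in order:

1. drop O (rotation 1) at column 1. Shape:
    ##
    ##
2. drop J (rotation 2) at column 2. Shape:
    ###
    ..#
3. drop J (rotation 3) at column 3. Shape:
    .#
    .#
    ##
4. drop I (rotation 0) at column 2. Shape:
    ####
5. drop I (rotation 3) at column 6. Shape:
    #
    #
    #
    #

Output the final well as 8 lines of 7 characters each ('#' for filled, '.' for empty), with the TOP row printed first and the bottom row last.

Drop 1: O rot1 at col 1 lands with bottom-row=0; cleared 0 line(s) (total 0); column heights now [0 2 2 0 0 0 0], max=2
Drop 2: J rot2 at col 2 lands with bottom-row=1; cleared 0 line(s) (total 0); column heights now [0 2 3 3 3 0 0], max=3
Drop 3: J rot3 at col 3 lands with bottom-row=3; cleared 0 line(s) (total 0); column heights now [0 2 3 4 6 0 0], max=6
Drop 4: I rot0 at col 2 lands with bottom-row=6; cleared 0 line(s) (total 0); column heights now [0 2 7 7 7 7 0], max=7
Drop 5: I rot3 at col 6 lands with bottom-row=0; cleared 0 line(s) (total 0); column heights now [0 2 7 7 7 7 4], max=7

Answer: .......
..####.
....#..
....#..
...##.#
..###.#
.##.#.#
.##...#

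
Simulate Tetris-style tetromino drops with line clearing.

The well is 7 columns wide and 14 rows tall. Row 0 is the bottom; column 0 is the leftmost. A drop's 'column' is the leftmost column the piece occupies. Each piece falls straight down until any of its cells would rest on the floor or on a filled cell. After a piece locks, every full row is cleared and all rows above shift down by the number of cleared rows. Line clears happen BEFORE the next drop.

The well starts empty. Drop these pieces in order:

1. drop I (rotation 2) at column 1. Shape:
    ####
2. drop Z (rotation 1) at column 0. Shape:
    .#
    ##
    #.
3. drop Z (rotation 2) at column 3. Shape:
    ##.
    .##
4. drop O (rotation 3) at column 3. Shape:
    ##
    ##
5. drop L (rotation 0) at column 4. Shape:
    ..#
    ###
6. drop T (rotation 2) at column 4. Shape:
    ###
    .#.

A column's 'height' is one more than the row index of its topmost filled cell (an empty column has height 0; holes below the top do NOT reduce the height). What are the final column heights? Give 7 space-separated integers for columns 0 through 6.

Drop 1: I rot2 at col 1 lands with bottom-row=0; cleared 0 line(s) (total 0); column heights now [0 1 1 1 1 0 0], max=1
Drop 2: Z rot1 at col 0 lands with bottom-row=0; cleared 0 line(s) (total 0); column heights now [2 3 1 1 1 0 0], max=3
Drop 3: Z rot2 at col 3 lands with bottom-row=1; cleared 0 line(s) (total 0); column heights now [2 3 1 3 3 2 0], max=3
Drop 4: O rot3 at col 3 lands with bottom-row=3; cleared 0 line(s) (total 0); column heights now [2 3 1 5 5 2 0], max=5
Drop 5: L rot0 at col 4 lands with bottom-row=5; cleared 0 line(s) (total 0); column heights now [2 3 1 5 6 6 7], max=7
Drop 6: T rot2 at col 4 lands with bottom-row=6; cleared 0 line(s) (total 0); column heights now [2 3 1 5 8 8 8], max=8

Answer: 2 3 1 5 8 8 8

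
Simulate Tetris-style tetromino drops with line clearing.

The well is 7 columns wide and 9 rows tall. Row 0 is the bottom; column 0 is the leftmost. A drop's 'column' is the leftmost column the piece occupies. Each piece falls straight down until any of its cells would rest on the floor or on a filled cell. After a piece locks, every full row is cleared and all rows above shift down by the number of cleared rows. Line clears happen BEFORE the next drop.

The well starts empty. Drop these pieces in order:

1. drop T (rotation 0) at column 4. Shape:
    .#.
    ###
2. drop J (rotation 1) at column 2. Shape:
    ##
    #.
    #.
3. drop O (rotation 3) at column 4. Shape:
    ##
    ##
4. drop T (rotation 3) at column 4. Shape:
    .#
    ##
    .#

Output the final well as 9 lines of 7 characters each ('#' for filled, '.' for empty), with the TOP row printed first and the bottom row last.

Answer: .......
.......
.....#.
....##.
.....#.
....##.
..####.
..#..#.
..#.###

Derivation:
Drop 1: T rot0 at col 4 lands with bottom-row=0; cleared 0 line(s) (total 0); column heights now [0 0 0 0 1 2 1], max=2
Drop 2: J rot1 at col 2 lands with bottom-row=0; cleared 0 line(s) (total 0); column heights now [0 0 3 3 1 2 1], max=3
Drop 3: O rot3 at col 4 lands with bottom-row=2; cleared 0 line(s) (total 0); column heights now [0 0 3 3 4 4 1], max=4
Drop 4: T rot3 at col 4 lands with bottom-row=4; cleared 0 line(s) (total 0); column heights now [0 0 3 3 6 7 1], max=7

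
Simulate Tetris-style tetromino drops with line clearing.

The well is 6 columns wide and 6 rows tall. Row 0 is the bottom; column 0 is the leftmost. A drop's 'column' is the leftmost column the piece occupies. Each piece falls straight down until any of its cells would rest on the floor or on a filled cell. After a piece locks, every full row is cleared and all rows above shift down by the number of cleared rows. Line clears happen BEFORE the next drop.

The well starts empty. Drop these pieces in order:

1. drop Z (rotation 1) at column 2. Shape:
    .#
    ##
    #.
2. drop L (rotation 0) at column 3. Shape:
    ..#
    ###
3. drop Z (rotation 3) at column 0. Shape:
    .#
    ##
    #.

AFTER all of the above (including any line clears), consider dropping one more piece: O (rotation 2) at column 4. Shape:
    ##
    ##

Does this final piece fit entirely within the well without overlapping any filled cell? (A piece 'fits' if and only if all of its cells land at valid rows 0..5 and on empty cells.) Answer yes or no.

Answer: no

Derivation:
Drop 1: Z rot1 at col 2 lands with bottom-row=0; cleared 0 line(s) (total 0); column heights now [0 0 2 3 0 0], max=3
Drop 2: L rot0 at col 3 lands with bottom-row=3; cleared 0 line(s) (total 0); column heights now [0 0 2 4 4 5], max=5
Drop 3: Z rot3 at col 0 lands with bottom-row=0; cleared 0 line(s) (total 0); column heights now [2 3 2 4 4 5], max=5
Test piece O rot2 at col 4 (width 2): heights before test = [2 3 2 4 4 5]; fits = False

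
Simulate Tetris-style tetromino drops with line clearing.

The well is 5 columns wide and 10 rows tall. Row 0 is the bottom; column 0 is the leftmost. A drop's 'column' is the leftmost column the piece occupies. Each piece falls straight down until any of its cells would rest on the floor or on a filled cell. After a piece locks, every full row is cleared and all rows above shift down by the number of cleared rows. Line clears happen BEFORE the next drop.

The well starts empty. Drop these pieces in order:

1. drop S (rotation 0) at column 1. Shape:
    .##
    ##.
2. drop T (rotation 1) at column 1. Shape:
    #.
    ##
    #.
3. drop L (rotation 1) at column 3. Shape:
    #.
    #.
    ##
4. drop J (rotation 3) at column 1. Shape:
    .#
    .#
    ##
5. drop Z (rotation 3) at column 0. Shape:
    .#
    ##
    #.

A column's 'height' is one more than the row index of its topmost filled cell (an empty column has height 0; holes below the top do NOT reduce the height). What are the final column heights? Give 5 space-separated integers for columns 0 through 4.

Drop 1: S rot0 at col 1 lands with bottom-row=0; cleared 0 line(s) (total 0); column heights now [0 1 2 2 0], max=2
Drop 2: T rot1 at col 1 lands with bottom-row=1; cleared 0 line(s) (total 0); column heights now [0 4 3 2 0], max=4
Drop 3: L rot1 at col 3 lands with bottom-row=2; cleared 0 line(s) (total 0); column heights now [0 4 3 5 3], max=5
Drop 4: J rot3 at col 1 lands with bottom-row=4; cleared 0 line(s) (total 0); column heights now [0 5 7 5 3], max=7
Drop 5: Z rot3 at col 0 lands with bottom-row=4; cleared 0 line(s) (total 0); column heights now [6 7 7 5 3], max=7

Answer: 6 7 7 5 3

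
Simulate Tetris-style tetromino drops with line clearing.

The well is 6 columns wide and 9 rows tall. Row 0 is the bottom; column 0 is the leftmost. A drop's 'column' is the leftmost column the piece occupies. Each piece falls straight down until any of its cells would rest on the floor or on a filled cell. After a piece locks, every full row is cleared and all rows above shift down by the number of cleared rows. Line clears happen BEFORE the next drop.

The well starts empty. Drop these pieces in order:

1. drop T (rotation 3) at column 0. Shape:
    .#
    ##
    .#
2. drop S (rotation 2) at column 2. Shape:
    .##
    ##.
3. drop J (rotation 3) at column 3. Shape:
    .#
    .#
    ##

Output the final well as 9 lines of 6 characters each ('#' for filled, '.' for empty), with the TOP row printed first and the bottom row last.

Drop 1: T rot3 at col 0 lands with bottom-row=0; cleared 0 line(s) (total 0); column heights now [2 3 0 0 0 0], max=3
Drop 2: S rot2 at col 2 lands with bottom-row=0; cleared 0 line(s) (total 0); column heights now [2 3 1 2 2 0], max=3
Drop 3: J rot3 at col 3 lands with bottom-row=2; cleared 0 line(s) (total 0); column heights now [2 3 1 3 5 0], max=5

Answer: ......
......
......
......
....#.
....#.
.#.##.
##.##.
.###..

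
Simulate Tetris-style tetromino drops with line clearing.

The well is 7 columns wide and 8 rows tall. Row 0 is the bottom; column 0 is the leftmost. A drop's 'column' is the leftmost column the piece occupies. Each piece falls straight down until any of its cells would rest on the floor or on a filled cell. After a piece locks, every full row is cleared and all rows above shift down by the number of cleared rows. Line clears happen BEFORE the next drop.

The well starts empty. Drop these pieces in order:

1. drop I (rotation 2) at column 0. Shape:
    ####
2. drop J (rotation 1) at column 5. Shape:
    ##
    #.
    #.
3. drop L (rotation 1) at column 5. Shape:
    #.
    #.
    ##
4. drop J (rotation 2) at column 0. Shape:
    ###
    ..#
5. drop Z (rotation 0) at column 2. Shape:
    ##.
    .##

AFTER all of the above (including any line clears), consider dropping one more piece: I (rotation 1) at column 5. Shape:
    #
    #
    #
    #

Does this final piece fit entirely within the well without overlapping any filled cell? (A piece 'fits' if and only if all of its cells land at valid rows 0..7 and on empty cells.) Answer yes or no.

Drop 1: I rot2 at col 0 lands with bottom-row=0; cleared 0 line(s) (total 0); column heights now [1 1 1 1 0 0 0], max=1
Drop 2: J rot1 at col 5 lands with bottom-row=0; cleared 0 line(s) (total 0); column heights now [1 1 1 1 0 3 3], max=3
Drop 3: L rot1 at col 5 lands with bottom-row=3; cleared 0 line(s) (total 0); column heights now [1 1 1 1 0 6 4], max=6
Drop 4: J rot2 at col 0 lands with bottom-row=1; cleared 0 line(s) (total 0); column heights now [3 3 3 1 0 6 4], max=6
Drop 5: Z rot0 at col 2 lands with bottom-row=2; cleared 1 line(s) (total 1); column heights now [1 1 3 3 0 5 3], max=5
Test piece I rot1 at col 5 (width 1): heights before test = [1 1 3 3 0 5 3]; fits = False

Answer: no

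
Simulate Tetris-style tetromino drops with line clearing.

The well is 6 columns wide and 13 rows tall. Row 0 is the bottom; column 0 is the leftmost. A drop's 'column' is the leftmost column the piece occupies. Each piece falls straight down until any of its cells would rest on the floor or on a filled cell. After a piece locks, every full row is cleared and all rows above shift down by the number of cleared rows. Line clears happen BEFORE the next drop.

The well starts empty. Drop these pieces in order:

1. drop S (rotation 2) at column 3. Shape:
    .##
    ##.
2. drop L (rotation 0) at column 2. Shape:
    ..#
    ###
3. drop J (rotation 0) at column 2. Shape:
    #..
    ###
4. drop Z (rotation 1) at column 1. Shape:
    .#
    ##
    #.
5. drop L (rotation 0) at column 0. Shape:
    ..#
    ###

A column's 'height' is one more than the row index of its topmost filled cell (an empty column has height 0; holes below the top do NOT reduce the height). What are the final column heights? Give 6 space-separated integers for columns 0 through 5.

Drop 1: S rot2 at col 3 lands with bottom-row=0; cleared 0 line(s) (total 0); column heights now [0 0 0 1 2 2], max=2
Drop 2: L rot0 at col 2 lands with bottom-row=2; cleared 0 line(s) (total 0); column heights now [0 0 3 3 4 2], max=4
Drop 3: J rot0 at col 2 lands with bottom-row=4; cleared 0 line(s) (total 0); column heights now [0 0 6 5 5 2], max=6
Drop 4: Z rot1 at col 1 lands with bottom-row=5; cleared 0 line(s) (total 0); column heights now [0 7 8 5 5 2], max=8
Drop 5: L rot0 at col 0 lands with bottom-row=8; cleared 0 line(s) (total 0); column heights now [9 9 10 5 5 2], max=10

Answer: 9 9 10 5 5 2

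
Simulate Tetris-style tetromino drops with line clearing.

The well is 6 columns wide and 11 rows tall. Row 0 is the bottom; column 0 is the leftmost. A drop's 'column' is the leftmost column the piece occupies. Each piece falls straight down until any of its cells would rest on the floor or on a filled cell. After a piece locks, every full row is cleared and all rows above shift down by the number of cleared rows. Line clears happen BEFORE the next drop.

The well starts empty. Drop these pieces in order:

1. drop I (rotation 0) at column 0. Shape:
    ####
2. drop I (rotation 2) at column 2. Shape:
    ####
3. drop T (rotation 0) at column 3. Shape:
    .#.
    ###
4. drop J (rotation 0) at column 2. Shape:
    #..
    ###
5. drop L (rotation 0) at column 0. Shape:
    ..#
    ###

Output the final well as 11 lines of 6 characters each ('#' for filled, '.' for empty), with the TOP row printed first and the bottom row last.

Drop 1: I rot0 at col 0 lands with bottom-row=0; cleared 0 line(s) (total 0); column heights now [1 1 1 1 0 0], max=1
Drop 2: I rot2 at col 2 lands with bottom-row=1; cleared 0 line(s) (total 0); column heights now [1 1 2 2 2 2], max=2
Drop 3: T rot0 at col 3 lands with bottom-row=2; cleared 0 line(s) (total 0); column heights now [1 1 2 3 4 3], max=4
Drop 4: J rot0 at col 2 lands with bottom-row=4; cleared 0 line(s) (total 0); column heights now [1 1 6 5 5 3], max=6
Drop 5: L rot0 at col 0 lands with bottom-row=6; cleared 0 line(s) (total 0); column heights now [7 7 8 5 5 3], max=8

Answer: ......
......
......
..#...
###...
..#...
..###.
....#.
...###
..####
####..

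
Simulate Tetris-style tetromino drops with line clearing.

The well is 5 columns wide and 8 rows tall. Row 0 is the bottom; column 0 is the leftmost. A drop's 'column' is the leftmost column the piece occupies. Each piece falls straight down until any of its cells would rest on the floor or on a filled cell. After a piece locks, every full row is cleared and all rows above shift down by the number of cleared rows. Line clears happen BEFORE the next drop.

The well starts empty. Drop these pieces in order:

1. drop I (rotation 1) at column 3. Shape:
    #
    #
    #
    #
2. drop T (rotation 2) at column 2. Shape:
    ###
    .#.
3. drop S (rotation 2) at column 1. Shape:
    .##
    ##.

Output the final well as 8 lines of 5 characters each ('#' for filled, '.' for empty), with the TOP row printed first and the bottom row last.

Drop 1: I rot1 at col 3 lands with bottom-row=0; cleared 0 line(s) (total 0); column heights now [0 0 0 4 0], max=4
Drop 2: T rot2 at col 2 lands with bottom-row=4; cleared 0 line(s) (total 0); column heights now [0 0 6 6 6], max=6
Drop 3: S rot2 at col 1 lands with bottom-row=6; cleared 0 line(s) (total 0); column heights now [0 7 8 8 6], max=8

Answer: ..##.
.##..
..###
...#.
...#.
...#.
...#.
...#.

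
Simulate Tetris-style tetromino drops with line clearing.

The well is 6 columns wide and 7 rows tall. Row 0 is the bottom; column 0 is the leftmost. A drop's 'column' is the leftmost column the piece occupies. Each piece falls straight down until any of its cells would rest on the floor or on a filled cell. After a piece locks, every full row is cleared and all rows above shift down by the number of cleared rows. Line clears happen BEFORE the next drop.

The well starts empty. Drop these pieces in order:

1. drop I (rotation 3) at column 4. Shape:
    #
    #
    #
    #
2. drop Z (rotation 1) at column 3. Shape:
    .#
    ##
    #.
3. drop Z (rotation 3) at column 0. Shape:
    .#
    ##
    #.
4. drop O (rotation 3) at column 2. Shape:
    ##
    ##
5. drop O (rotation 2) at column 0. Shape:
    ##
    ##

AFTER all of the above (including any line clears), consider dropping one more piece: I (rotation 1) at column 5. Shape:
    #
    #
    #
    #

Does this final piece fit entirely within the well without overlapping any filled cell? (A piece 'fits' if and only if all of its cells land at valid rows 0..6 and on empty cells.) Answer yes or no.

Answer: yes

Derivation:
Drop 1: I rot3 at col 4 lands with bottom-row=0; cleared 0 line(s) (total 0); column heights now [0 0 0 0 4 0], max=4
Drop 2: Z rot1 at col 3 lands with bottom-row=3; cleared 0 line(s) (total 0); column heights now [0 0 0 5 6 0], max=6
Drop 3: Z rot3 at col 0 lands with bottom-row=0; cleared 0 line(s) (total 0); column heights now [2 3 0 5 6 0], max=6
Drop 4: O rot3 at col 2 lands with bottom-row=5; cleared 0 line(s) (total 0); column heights now [2 3 7 7 6 0], max=7
Drop 5: O rot2 at col 0 lands with bottom-row=3; cleared 0 line(s) (total 0); column heights now [5 5 7 7 6 0], max=7
Test piece I rot1 at col 5 (width 1): heights before test = [5 5 7 7 6 0]; fits = True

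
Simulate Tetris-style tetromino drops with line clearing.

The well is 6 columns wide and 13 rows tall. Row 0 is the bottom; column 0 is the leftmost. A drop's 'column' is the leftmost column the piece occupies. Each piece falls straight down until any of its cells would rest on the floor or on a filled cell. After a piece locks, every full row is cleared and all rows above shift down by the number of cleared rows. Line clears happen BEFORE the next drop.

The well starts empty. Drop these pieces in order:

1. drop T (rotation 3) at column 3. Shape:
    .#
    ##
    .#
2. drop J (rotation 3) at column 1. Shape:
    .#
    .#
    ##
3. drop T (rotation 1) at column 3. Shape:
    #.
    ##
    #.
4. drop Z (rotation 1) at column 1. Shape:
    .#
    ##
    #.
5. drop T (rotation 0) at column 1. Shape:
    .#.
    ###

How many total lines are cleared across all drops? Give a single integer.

Drop 1: T rot3 at col 3 lands with bottom-row=0; cleared 0 line(s) (total 0); column heights now [0 0 0 2 3 0], max=3
Drop 2: J rot3 at col 1 lands with bottom-row=0; cleared 0 line(s) (total 0); column heights now [0 1 3 2 3 0], max=3
Drop 3: T rot1 at col 3 lands with bottom-row=2; cleared 0 line(s) (total 0); column heights now [0 1 3 5 4 0], max=5
Drop 4: Z rot1 at col 1 lands with bottom-row=2; cleared 0 line(s) (total 0); column heights now [0 4 5 5 4 0], max=5
Drop 5: T rot0 at col 1 lands with bottom-row=5; cleared 0 line(s) (total 0); column heights now [0 6 7 6 4 0], max=7

Answer: 0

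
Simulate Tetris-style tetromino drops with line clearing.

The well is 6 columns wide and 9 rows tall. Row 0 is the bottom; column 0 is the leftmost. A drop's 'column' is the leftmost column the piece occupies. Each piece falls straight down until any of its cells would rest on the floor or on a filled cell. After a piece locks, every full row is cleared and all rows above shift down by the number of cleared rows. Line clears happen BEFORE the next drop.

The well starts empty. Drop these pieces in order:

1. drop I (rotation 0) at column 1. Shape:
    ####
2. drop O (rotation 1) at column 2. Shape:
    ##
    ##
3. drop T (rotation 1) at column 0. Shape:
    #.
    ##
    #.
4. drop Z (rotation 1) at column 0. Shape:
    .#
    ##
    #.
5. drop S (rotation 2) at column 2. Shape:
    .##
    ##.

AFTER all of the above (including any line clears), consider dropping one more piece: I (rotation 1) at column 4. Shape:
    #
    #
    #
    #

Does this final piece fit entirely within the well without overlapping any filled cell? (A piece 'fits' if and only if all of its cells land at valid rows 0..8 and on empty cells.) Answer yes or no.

Drop 1: I rot0 at col 1 lands with bottom-row=0; cleared 0 line(s) (total 0); column heights now [0 1 1 1 1 0], max=1
Drop 2: O rot1 at col 2 lands with bottom-row=1; cleared 0 line(s) (total 0); column heights now [0 1 3 3 1 0], max=3
Drop 3: T rot1 at col 0 lands with bottom-row=0; cleared 0 line(s) (total 0); column heights now [3 2 3 3 1 0], max=3
Drop 4: Z rot1 at col 0 lands with bottom-row=3; cleared 0 line(s) (total 0); column heights now [5 6 3 3 1 0], max=6
Drop 5: S rot2 at col 2 lands with bottom-row=3; cleared 0 line(s) (total 0); column heights now [5 6 4 5 5 0], max=6
Test piece I rot1 at col 4 (width 1): heights before test = [5 6 4 5 5 0]; fits = True

Answer: yes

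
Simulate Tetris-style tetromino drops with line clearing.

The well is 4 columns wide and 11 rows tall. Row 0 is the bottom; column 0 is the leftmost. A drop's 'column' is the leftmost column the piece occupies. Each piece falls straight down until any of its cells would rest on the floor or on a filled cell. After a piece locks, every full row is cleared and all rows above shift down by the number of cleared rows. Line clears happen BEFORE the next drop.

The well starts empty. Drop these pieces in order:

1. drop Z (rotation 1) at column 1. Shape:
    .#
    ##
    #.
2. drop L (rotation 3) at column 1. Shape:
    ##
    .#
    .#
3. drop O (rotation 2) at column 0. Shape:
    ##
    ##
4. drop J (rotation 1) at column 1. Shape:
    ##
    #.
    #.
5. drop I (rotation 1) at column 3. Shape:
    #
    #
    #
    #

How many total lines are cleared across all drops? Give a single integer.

Answer: 0

Derivation:
Drop 1: Z rot1 at col 1 lands with bottom-row=0; cleared 0 line(s) (total 0); column heights now [0 2 3 0], max=3
Drop 2: L rot3 at col 1 lands with bottom-row=3; cleared 0 line(s) (total 0); column heights now [0 6 6 0], max=6
Drop 3: O rot2 at col 0 lands with bottom-row=6; cleared 0 line(s) (total 0); column heights now [8 8 6 0], max=8
Drop 4: J rot1 at col 1 lands with bottom-row=8; cleared 0 line(s) (total 0); column heights now [8 11 11 0], max=11
Drop 5: I rot1 at col 3 lands with bottom-row=0; cleared 0 line(s) (total 0); column heights now [8 11 11 4], max=11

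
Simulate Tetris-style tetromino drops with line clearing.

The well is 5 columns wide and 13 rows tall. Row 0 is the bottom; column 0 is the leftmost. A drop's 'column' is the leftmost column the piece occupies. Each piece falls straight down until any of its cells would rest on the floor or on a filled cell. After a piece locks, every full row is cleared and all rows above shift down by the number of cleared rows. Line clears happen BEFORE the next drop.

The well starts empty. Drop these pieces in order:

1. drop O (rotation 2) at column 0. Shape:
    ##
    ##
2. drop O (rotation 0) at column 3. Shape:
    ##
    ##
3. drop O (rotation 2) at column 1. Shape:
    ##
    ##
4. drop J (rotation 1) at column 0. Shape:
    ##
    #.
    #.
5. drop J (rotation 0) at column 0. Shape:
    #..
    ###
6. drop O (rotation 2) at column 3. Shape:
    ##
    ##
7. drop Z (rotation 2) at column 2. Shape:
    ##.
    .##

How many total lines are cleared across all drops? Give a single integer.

Drop 1: O rot2 at col 0 lands with bottom-row=0; cleared 0 line(s) (total 0); column heights now [2 2 0 0 0], max=2
Drop 2: O rot0 at col 3 lands with bottom-row=0; cleared 0 line(s) (total 0); column heights now [2 2 0 2 2], max=2
Drop 3: O rot2 at col 1 lands with bottom-row=2; cleared 0 line(s) (total 0); column heights now [2 4 4 2 2], max=4
Drop 4: J rot1 at col 0 lands with bottom-row=2; cleared 0 line(s) (total 0); column heights now [5 5 4 2 2], max=5
Drop 5: J rot0 at col 0 lands with bottom-row=5; cleared 0 line(s) (total 0); column heights now [7 6 6 2 2], max=7
Drop 6: O rot2 at col 3 lands with bottom-row=2; cleared 2 line(s) (total 2); column heights now [5 4 4 2 2], max=5
Drop 7: Z rot2 at col 2 lands with bottom-row=3; cleared 1 line(s) (total 3); column heights now [4 3 4 4 2], max=4

Answer: 3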